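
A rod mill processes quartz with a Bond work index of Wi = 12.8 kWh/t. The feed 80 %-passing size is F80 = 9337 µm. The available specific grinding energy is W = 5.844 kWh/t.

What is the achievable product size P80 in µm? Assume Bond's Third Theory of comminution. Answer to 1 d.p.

W = 10 Wi (P80^-0.5 − F80^-0.5)
⇒ 1/√P80 = W/(10·Wi) + 1/√F80
  = 5.8440/(10·12.8) + 1/√9337 = 0.045656 + 0.010349 = 0.056005
P80 = (1/0.056005)² = 17.8555² = 318.82 µm

P80 = 318.8 µm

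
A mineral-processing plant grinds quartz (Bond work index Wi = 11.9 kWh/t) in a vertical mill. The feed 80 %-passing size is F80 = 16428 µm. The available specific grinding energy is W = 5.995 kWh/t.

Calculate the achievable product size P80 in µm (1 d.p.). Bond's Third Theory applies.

P80 = 295.4 µm

W = 10 Wi (P80^-0.5 − F80^-0.5)
P80^(−½) = W/(10 Wi) + F80^(−½)
  = 5.9950/(10·11.9) + 1/√16428 = 0.050378 + 0.007802 = 0.058180
P80 = (1/0.058180)² = 17.1880² = 295.43 µm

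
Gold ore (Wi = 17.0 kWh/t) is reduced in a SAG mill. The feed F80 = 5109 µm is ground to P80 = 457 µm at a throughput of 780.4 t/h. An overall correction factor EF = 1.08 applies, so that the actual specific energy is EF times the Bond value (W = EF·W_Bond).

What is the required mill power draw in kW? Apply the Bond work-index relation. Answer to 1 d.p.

P = 4697.8 kW

W = 10·Wi·[P80^(−½) − F80^(−½)]
W = 10·17.0·(1/√457 − 1/√5109) = 10·17.0·(0.032788) = 5.5739 kWh/t
With EF = 1.08: W = 5.5739·1.08 = 6.0198 kWh/t
P = W·T = 6.0198·780.4 = 4697.8 kW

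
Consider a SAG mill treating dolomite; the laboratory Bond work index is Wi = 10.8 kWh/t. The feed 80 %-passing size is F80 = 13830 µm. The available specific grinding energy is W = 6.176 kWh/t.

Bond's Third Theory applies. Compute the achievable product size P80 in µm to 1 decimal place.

Bond: W = 10·Wi·(1/√P80 − 1/√F80)
P80^(−½) = W/(10 Wi) + F80^(−½)
  = 6.1760/(10·10.8) + 1/√13830 = 0.057185 + 0.008503 = 0.065689
P80 = (1/0.065689)² = 15.2234² = 231.75 µm

P80 = 231.8 µm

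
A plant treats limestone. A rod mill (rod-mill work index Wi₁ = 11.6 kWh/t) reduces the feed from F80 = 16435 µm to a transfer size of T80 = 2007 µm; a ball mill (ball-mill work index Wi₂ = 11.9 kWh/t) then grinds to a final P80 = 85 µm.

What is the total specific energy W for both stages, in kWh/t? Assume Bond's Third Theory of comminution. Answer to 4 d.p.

W = 10·Wi·[P80^(−½) − F80^(−½)]
Stage 1 (16435→2007 µm, Wi₁=11.6): W₁ = 10·11.6·(0.022322 − 0.007800) = 1.6845 kWh/t
Stage 2 (2007→85 µm, Wi₂=11.9): W₂ = 10·11.9·(0.108465 − 0.022322) = 10.2511 kWh/t
W = W₁ + W₂ = 1.6845 + 10.2511 = 11.9356 kWh/t

W = 11.9356 kWh/t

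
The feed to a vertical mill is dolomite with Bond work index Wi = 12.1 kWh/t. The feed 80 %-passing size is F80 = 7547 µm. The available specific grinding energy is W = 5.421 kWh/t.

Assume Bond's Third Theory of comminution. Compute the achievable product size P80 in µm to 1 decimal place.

Bond:  W = 10 Wi (1/√P − 1/√F)
P80^(−½) = W/(10 Wi) + F80^(−½)
  = 5.4210/(10·12.1) + 1/√7547 = 0.044802 + 0.011511 = 0.056313
P80 = (1/0.056313)² = 17.7580² = 315.35 µm

P80 = 315.3 µm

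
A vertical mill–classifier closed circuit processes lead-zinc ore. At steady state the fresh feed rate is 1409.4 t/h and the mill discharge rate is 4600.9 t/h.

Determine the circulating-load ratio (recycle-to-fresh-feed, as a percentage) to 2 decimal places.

Steady state: M = F + R.
R = M − F = 4600.9 − 1409.4 = 3191.5 t/h
CL = 100·R/F = 100·3191.5/1409.4 = 226.44 %

CL = 226.44 %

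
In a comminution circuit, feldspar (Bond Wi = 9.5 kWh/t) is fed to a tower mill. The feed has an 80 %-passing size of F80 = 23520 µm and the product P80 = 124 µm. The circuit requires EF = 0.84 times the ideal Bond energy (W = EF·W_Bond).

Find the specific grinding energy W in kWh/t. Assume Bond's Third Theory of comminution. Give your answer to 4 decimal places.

W_Bond = 10·Wi·(1/√P₈₀ − 1/√F₈₀)
1/√124 = 0.089803;  1/√23520 = 0.006521
W = 10·9.5·(0.089803 − 0.006521) = 7.9118 kWh/t
Corrected W = EF·W_Bond = 0.84·7.9118 = 6.6459 kWh/t

W = 6.6459 kWh/t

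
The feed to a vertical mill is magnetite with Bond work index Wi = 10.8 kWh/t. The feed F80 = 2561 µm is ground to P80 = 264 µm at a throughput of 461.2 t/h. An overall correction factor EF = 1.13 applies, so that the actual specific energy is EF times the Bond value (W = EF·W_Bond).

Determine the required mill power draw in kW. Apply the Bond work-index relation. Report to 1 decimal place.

P = 2351.9 kW

W = 10 Wi / √P80 − 10 Wi / √F80
W = 10·10.8·(1/√264 − 1/√2561) = 10·10.8·(0.041785) = 4.5128 kWh/t
Apply correction: 4.5128 × 1.13 = 5.0995 kWh/t
Mill draw = 5.0995 × 461.2 = 2351.9 kW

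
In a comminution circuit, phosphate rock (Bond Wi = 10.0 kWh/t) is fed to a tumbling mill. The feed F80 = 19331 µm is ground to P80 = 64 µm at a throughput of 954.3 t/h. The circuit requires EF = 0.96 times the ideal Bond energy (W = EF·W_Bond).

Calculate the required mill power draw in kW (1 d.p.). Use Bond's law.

P = 10792.7 kW

W = 10·Wi·(P80^(-½) − F80^(-½))
W = 10·10.0·(1/√64 − 1/√19331) = 10·10.0·(0.117808) = 11.7808 kWh/t
Apply correction: 11.7808 × 0.96 = 11.3095 kWh/t
P_mill = W·ṁ = 11.3095·954.3 = 10792.7 kW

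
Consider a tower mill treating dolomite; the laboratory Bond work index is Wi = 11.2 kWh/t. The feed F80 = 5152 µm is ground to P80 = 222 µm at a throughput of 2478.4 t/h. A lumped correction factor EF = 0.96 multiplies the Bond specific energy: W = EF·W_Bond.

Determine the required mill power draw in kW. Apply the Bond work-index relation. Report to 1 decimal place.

W = 10·Wi·[P80^(−½) − F80^(−½)]
W = 10·11.2·(1/√222 − 1/√5152) = 10·11.2·(0.053184) = 5.9566 kWh/t
Apply correction: 5.9566 × 0.96 = 5.7183 kWh/t
P = W·T = 5.7183·2478.4 = 14172.2 kW

P = 14172.2 kW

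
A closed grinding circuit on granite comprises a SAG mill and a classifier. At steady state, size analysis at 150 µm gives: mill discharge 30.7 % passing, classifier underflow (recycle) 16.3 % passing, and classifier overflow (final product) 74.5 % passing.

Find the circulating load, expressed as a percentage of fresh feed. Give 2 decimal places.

CL = 304.17 %

Let r = R/F. Size balance at 150 µm:
(1+r)d = ru + o → r = (o−d)/(d−u)
r = (74.5 − 30.7)/(30.7 − 16.3) = 43.8/14.4 = 3.0417
CL = 100·r = 304.17 %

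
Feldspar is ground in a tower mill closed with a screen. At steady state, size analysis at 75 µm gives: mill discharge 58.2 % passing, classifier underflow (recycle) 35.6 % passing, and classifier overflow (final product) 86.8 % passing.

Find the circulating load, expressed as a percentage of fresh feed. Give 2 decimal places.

CL = 126.55 %

Balance %-passing 75 µm (r = R/F):
r = (o − d)/(d − u)
r = (86.8 − 58.2)/(58.2 − 35.6) = 28.6/22.6 = 1.2655
CL = 100·r = 126.55 %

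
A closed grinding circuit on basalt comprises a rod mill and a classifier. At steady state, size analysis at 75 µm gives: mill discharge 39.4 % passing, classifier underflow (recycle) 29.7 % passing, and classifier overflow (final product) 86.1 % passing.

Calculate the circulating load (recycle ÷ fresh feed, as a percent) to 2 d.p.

CL = 481.44 %

Balance %-passing 75 µm (r = R/F):
Fd + Rd = Ru + Fo ⇒ R/F = (o−d)/(d−u)
r = (86.1 − 39.4)/(39.4 − 29.7) = 46.7/9.7 = 4.8144
CL = 100·r = 481.44 %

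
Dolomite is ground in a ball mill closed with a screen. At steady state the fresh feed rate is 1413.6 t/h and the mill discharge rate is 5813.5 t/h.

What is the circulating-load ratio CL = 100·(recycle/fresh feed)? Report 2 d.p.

CL = 311.25 %

Steady state: M = F + R.
R = M − F = 5813.5 − 1413.6 = 4399.9 t/h
CL = 100·R/F = 100·4399.9/1413.6 = 311.25 %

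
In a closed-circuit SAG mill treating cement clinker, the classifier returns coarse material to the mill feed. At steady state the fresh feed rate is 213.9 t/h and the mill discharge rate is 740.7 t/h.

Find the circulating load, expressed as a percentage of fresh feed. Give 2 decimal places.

CL = 246.28 %

Steady state: M = F + R.
R = M − F = 740.7 − 213.9 = 526.8 t/h
CL = 100·R/F = 100·526.8/213.9 = 246.28 %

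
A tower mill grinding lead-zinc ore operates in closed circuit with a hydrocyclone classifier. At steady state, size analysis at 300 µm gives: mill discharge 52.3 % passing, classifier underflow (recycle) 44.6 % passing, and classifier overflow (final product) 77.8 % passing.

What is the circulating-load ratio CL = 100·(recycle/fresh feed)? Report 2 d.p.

CL = 331.17 %

Balance %-passing 300 µm (r = R/F):
Fd + Rd = Ru + Fo ⇒ R/F = (o−d)/(d−u)
r = (77.8 − 52.3)/(52.3 − 44.6) = 25.5/7.7 = 3.3117
CL = 100·r = 331.17 %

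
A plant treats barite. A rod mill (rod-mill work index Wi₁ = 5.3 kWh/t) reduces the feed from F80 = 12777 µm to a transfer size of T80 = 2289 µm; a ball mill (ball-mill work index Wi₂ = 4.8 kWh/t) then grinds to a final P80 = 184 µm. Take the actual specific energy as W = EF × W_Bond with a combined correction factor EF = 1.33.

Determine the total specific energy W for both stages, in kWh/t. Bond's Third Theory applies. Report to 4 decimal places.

W = 4.2217 kWh/t

W = 10·Wi·[P80^(−½) − F80^(−½)]
Stage 1 (12777→2289 µm, Wi₁=5.3): W₁ = 10·5.3·(0.020901 − 0.008847) = 0.6389 kWh/t
Stage 2 (2289→184 µm, Wi₂=4.8): W₂ = 10·4.8·(0.073721 − 0.020901) = 2.5353 kWh/t
W = W₁ + W₂ = 0.6389 + 2.5353 = 3.1742 kWh/t
W_actual = 1.33 × 3.1742 = 4.2217 kWh/t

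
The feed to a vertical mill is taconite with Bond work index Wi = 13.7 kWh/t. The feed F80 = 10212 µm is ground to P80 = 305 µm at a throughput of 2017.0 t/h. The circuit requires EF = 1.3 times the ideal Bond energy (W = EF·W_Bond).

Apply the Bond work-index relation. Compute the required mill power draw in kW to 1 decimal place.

W_Bond = 10·Wi·(1/√P₈₀ − 1/√F₈₀)
W = 10·13.7·(1/√305 − 1/√10212) = 10·13.7·(0.047364) = 6.4889 kWh/t
Corrected W = EF·W_Bond = 1.3·6.4889 = 8.4356 kWh/t
P_mill = W·ṁ = 8.4356·2017.0 = 17014.5 kW

P = 17014.5 kW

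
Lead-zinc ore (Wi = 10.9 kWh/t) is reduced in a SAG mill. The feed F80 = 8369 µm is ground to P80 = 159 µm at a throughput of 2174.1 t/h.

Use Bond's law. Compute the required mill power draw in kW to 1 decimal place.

W = 10·Wi·(P80^(-½) − F80^(-½))
W = 10·10.9·(1/√159 − 1/√8369) = 10·10.9·(0.068374) = 7.4528 kWh/t
P = W·T = 7.4528·2174.1 = 16203.1 kW

P = 16203.1 kW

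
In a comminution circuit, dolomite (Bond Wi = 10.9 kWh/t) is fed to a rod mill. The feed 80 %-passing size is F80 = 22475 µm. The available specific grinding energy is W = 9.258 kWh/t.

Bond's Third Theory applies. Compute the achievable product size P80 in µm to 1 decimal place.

Bond:  W = 10 Wi (1/√P − 1/√F)
P80^-0.5 = F80^-0.5 + W/(10 Wi)
  = 9.2580/(10·10.9) + 1/√22475 = 0.084936 + 0.006670 = 0.091606
P80 = (1/0.091606)² = 10.9163² = 119.17 µm

P80 = 119.2 µm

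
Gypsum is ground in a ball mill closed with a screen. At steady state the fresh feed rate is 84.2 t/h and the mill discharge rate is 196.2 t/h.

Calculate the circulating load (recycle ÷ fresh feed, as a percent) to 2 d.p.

Steady state: M = F + R.
R = M − F = 196.2 − 84.2 = 112.0 t/h
CL = 100·R/F = 100·112.0/84.2 = 133.02 %

CL = 133.02 %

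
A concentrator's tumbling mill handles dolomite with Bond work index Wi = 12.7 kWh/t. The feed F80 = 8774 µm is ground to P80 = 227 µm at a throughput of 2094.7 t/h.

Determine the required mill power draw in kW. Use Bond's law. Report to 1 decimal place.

Bond: W = 10·Wi·(1/√P80 − 1/√F80)
W = 10·12.7·(1/√227 − 1/√8774) = 10·12.7·(0.055697) = 7.0735 kWh/t
Power = W × throughput = 7.0735 kWh/t × 2094.7 t/h = 14816.8 kW

P = 14816.8 kW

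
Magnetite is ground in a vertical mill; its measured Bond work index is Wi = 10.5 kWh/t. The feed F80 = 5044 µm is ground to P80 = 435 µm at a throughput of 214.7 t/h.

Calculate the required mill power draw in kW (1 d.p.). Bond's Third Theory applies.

Bond:  W = 10 Wi (1/√P − 1/√F)
W = 10·10.5·(1/√435 − 1/√5044) = 10·10.5·(0.033866) = 3.5559 kWh/t
Power = W × throughput = 3.5559 kWh/t × 214.7 t/h = 763.5 kW

P = 763.5 kW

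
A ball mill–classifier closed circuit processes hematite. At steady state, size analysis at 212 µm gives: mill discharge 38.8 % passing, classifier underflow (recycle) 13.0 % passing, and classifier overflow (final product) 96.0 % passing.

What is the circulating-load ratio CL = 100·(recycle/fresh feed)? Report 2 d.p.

Let r = R/F. Size balance at 212 µm:
(1+r)d = ru + o → r = (o−d)/(d−u)
r = (96.0 − 38.8)/(38.8 − 13.0) = 57.2/25.8 = 2.2171
CL = 100·r = 221.71 %

CL = 221.71 %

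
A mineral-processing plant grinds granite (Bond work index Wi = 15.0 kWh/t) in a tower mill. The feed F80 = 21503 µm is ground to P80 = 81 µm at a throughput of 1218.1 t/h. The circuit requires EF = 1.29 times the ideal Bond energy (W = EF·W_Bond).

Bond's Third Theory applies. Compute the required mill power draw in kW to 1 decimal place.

P = 24581.8 kW

Bond:  W = 10 Wi (1/√P − 1/√F)
W = 10·15.0·(1/√81 − 1/√21503) = 10·15.0·(0.104292) = 15.6437 kWh/t
W_actual = 1.29 × 15.6437 = 20.1804 kWh/t
P_mill = W·ṁ = 20.1804·1218.1 = 24581.8 kW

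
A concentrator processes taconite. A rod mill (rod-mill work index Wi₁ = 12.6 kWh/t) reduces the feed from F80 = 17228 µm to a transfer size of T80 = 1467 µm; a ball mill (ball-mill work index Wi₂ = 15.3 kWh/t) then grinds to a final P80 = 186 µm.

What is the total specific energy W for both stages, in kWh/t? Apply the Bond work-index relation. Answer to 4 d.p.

W = 10 Wi (1/√P80 − 1/√F80)  [Bond]
Stage 1 (17228→1467 µm, Wi₁=12.6): W₁ = 10·12.6·(0.026109 − 0.007619) = 2.3297 kWh/t
Stage 2 (1467→186 µm, Wi₂=15.3): W₂ = 10·15.3·(0.073324 − 0.026109) = 7.2239 kWh/t
W = W₁ + W₂ = 2.3297 + 7.2239 = 9.5536 kWh/t

W = 9.5536 kWh/t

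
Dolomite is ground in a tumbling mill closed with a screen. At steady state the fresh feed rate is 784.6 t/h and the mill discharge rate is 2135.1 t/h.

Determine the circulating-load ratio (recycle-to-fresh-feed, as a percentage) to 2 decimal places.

CL = 172.13 %

M = F + R at steady state, so:
R = M − F = 2135.1 − 784.6 = 1350.5 t/h
CL = 100·R/F = 100·1350.5/784.6 = 172.13 %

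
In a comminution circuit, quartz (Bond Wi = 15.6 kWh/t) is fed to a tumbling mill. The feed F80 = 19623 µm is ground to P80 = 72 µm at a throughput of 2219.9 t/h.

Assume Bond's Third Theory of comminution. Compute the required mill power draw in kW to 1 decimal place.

P = 38340.2 kW

W = 10 Wi / √P80 − 10 Wi / √F80
W = 10·15.6·(1/√72 − 1/√19623) = 10·15.6·(0.110712) = 17.2711 kWh/t
Mill draw = 17.2711 × 2219.9 = 38340.2 kW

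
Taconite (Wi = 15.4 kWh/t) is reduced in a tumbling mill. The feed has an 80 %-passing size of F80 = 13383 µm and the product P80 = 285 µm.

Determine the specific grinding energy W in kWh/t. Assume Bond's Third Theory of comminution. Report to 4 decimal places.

W = 7.7910 kWh/t

Bond: W = 10·Wi·(1/√P80 − 1/√F80)
1/√285 = 0.059235;  1/√13383 = 0.008644
W = 10·15.4·(0.059235 − 0.008644) = 7.7910 kWh/t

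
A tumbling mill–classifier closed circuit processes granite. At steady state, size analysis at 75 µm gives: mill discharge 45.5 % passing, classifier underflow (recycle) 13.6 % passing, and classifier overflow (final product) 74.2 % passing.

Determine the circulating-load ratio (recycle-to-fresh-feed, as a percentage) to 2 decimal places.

Mass balance on the −75 µm fraction:
Fd + Rd = Ru + Fo ⇒ R/F = (o−d)/(d−u)
r = (74.2 − 45.5)/(45.5 − 13.6) = 28.7/31.9 = 0.8997
CL = 100·r = 89.97 %

CL = 89.97 %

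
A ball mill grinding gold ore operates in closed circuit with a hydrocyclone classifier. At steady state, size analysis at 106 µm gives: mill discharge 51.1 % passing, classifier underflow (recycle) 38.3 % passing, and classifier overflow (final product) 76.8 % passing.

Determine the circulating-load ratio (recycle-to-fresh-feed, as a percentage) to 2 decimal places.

CL = 200.78 %

Balance %-passing 106 µm (r = R/F):
d + r·d = r·u + o → r(d−u) = o−d
r = (76.8 − 51.1)/(51.1 − 38.3) = 25.7/12.8 = 2.0078
CL = 100·r = 200.78 %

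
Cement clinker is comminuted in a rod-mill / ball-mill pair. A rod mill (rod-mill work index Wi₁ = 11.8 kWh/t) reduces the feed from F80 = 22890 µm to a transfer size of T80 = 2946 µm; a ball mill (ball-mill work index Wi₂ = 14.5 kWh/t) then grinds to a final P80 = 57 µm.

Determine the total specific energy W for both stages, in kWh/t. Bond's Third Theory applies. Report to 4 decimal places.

W = 17.9283 kWh/t

W = 10·Wi·(P80^(-½) − F80^(-½))
Stage 1 (22890→2946 µm, Wi₁=11.8): W₁ = 10·11.8·(0.018424 − 0.006610) = 1.3941 kWh/t
Stage 2 (2946→57 µm, Wi₂=14.5): W₂ = 10·14.5·(0.132453 − 0.018424) = 16.5342 kWh/t
W = W₁ + W₂ = 1.3941 + 16.5342 = 17.9283 kWh/t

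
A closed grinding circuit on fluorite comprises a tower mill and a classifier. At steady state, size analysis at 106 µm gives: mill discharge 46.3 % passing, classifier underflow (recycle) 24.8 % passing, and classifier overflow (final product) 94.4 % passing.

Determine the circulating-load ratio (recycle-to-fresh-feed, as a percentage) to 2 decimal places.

Mass balance on the −106 µm fraction:
(1+r)d = ru + o → r = (o−d)/(d−u)
r = (94.4 − 46.3)/(46.3 − 24.8) = 48.1/21.5 = 2.2372
CL = 100·r = 223.72 %

CL = 223.72 %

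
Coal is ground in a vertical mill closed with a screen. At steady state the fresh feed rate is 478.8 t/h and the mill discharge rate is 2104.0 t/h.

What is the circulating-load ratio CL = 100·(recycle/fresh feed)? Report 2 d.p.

CL = 339.43 %

Discharge = new feed + return, hence
R = M − F = 2104.0 − 478.8 = 1625.2 t/h
CL = 100·R/F = 100·1625.2/478.8 = 339.43 %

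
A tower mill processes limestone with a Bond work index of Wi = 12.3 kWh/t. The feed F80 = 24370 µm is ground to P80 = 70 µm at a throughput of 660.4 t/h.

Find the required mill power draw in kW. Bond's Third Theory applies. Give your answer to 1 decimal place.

Bond:  W = 10 Wi (1/√P − 1/√F)
W = 10·12.3·(1/√70 − 1/√24370) = 10·12.3·(0.113117) = 13.9134 kWh/t
Mill draw = 13.9134 × 660.4 = 9188.4 kW

P = 9188.4 kW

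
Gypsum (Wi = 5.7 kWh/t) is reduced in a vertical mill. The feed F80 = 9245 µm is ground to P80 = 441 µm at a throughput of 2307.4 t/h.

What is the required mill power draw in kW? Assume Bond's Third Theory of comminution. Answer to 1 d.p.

P = 4895.1 kW

W_Bond = 10·Wi·(1/√P₈₀ − 1/√F₈₀)
W = 10·5.7·(1/√441 − 1/√9245) = 10·5.7·(0.037219) = 2.1215 kWh/t
P = W·T = 2.1215·2307.4 = 4895.1 kW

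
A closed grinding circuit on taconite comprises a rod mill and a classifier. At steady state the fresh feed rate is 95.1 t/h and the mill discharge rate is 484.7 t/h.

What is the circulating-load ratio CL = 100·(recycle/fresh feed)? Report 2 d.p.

Mill node: discharge = fresh + recycle.
R = M − F = 484.7 − 95.1 = 389.6 t/h
CL = 100·R/F = 100·389.6/95.1 = 409.67 %

CL = 409.67 %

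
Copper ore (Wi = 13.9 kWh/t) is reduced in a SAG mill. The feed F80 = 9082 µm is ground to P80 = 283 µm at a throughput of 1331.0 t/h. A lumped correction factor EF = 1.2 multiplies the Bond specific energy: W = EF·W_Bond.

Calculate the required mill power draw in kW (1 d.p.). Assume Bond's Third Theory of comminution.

P = 10867.6 kW

W = 10 Wi (1/√P80 − 1/√F80)  [Bond]
W = 10·13.9·(1/√283 − 1/√9082) = 10·13.9·(0.048951) = 6.8041 kWh/t
Apply correction: 6.8041 × 1.2 = 8.1650 kWh/t
P = W·T = 8.1650·1331.0 = 10867.6 kW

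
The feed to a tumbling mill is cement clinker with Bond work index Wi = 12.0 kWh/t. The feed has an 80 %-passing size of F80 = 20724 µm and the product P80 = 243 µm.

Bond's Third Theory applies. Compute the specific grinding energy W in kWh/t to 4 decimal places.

Bond: W = 10·Wi·(1/√P80 − 1/√F80)
1/√243 = 0.064150;  1/√20724 = 0.006946
W = 10·12.0·(0.064150 − 0.006946) = 6.8644 kWh/t

W = 6.8644 kWh/t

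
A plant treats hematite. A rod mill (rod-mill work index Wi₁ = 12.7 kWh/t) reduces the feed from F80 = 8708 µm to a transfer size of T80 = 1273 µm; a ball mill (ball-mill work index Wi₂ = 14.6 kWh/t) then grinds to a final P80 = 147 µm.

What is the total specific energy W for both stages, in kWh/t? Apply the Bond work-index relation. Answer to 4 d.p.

W = 10.1484 kWh/t

W = 10 Wi (1/√P80 − 1/√F80)  [Bond]
Stage 1 (8708→1273 µm, Wi₁=12.7): W₁ = 10·12.7·(0.028028 − 0.010716) = 2.1985 kWh/t
Stage 2 (1273→147 µm, Wi₂=14.6): W₂ = 10·14.6·(0.082479 − 0.028028) = 7.9498 kWh/t
W = W₁ + W₂ = 2.1985 + 7.9498 = 10.1484 kWh/t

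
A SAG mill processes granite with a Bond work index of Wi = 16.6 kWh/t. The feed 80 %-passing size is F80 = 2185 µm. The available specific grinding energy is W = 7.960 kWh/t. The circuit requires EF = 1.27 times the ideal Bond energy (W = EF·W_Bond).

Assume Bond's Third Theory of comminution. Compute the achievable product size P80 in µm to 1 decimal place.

P80 = 285.8 µm

W = 10·Wi·[P80^(−½) − F80^(−½)]
W_Bond = W / EF = 7.960 / 1.27 = 6.2677 kWh/t
P80^-0.5 = F80^-0.5 + W_Bond/(10 Wi)
  = 6.2677/(10·16.6) + 1/√2185 = 0.037757 + 0.021393 = 0.059150
P80 = (1/0.059150)² = 16.9060² = 285.81 µm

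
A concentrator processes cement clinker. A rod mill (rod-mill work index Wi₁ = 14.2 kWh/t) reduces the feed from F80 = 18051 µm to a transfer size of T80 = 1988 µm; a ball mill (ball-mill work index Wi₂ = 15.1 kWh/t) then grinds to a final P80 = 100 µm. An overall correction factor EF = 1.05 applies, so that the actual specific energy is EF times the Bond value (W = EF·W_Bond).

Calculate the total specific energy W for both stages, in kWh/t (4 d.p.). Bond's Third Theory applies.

Bond: W = 10·Wi·(1/√P80 − 1/√F80)
Stage 1 (18051→1988 µm, Wi₁=14.2): W₁ = 10·14.2·(0.022428 − 0.007443) = 2.1279 kWh/t
Stage 2 (1988→100 µm, Wi₂=15.1): W₂ = 10·15.1·(0.100000 − 0.022428) = 11.7134 kWh/t
W = W₁ + W₂ = 2.1279 + 11.7134 = 13.8412 kWh/t
Apply correction: 13.8412 × 1.05 = 14.5333 kWh/t

W = 14.5333 kWh/t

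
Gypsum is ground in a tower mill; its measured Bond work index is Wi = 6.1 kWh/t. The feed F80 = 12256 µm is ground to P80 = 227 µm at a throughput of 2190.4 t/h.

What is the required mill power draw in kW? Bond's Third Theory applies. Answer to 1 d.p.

P = 7661.4 kW

Bond: W = 10·Wi·(1/√P80 − 1/√F80)
W = 10·6.1·(1/√227 − 1/√12256) = 10·6.1·(0.057339) = 3.4977 kWh/t
Mill draw = 3.4977 × 2190.4 = 7661.4 kW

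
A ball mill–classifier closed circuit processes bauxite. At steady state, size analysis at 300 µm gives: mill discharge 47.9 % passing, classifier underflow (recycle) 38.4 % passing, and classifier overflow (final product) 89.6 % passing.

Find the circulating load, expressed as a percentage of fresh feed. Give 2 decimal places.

Two-product formula at 300 µm:
d + r·d = r·u + o → r(d−u) = o−d
r = (89.6 − 47.9)/(47.9 − 38.4) = 41.7/9.5 = 4.3895
CL = 100·r = 438.95 %

CL = 438.95 %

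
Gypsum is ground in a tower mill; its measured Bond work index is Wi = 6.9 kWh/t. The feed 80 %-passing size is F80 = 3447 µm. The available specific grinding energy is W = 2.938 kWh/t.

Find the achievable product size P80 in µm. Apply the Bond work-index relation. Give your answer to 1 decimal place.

P80 = 281.4 µm

Bond: W = 10·Wi·(1/√P80 − 1/√F80)
P80^-0.5 = F80^-0.5 + W/(10 Wi)
  = 2.9380/(10·6.9) + 1/√3447 = 0.042580 + 0.017033 = 0.059612
P80 = (1/0.059612)² = 16.7751² = 281.40 µm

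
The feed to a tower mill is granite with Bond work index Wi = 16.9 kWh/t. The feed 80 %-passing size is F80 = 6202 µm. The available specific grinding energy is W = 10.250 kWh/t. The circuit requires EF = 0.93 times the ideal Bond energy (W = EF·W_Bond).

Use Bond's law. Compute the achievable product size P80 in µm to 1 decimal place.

P80 = 164.7 µm

W_Bond = 10·Wi·(1/√P₈₀ − 1/√F₈₀)
W_Bond = W / EF = 10.250 / 0.93 = 11.0215 kWh/t
1/√P80 = 1/√F80 + W_Bond/(10·Wi)
  = 11.0215/(10·16.9) + 1/√6202 = 0.065216 + 0.012698 = 0.077914
P80 = (1/0.077914)² = 12.8347² = 164.73 µm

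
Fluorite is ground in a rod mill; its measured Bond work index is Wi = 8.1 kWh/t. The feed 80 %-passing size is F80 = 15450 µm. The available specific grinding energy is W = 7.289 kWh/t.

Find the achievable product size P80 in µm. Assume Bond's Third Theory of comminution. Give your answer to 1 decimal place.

P80 = 104.1 µm

Bond: W = 10·Wi·(1/√P80 − 1/√F80)
P80^(−½) = W/(10 Wi) + F80^(−½)
  = 7.2890/(10·8.1) + 1/√15450 = 0.089988 + 0.008045 = 0.098033
P80 = (1/0.098033)² = 10.2007² = 104.05 µm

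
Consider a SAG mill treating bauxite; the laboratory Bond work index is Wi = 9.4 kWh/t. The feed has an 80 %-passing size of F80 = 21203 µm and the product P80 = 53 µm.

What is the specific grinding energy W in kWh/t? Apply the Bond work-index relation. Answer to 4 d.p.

W = 10·Wi·[P80^(−½) − F80^(−½)]
1/√53 = 0.137361;  1/√21203 = 0.006868
W = 10·9.4·(0.137361 − 0.006868) = 12.2663 kWh/t

W = 12.2663 kWh/t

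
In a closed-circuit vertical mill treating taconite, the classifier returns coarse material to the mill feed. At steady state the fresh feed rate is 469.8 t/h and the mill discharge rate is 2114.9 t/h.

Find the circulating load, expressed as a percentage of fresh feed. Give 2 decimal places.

CL = 350.17 %

M = F + R at steady state, so:
R = M − F = 2114.9 − 469.8 = 1645.1 t/h
CL = 100·R/F = 100·1645.1/469.8 = 350.17 %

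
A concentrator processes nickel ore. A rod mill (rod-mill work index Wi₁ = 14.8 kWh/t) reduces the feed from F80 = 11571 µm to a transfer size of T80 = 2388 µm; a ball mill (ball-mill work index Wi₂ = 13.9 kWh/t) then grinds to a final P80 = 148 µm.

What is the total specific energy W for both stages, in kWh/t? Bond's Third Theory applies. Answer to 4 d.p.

Bond:  W = 10 Wi (1/√P − 1/√F)
Stage 1 (11571→2388 µm, Wi₁=14.8): W₁ = 10·14.8·(0.020464 − 0.009296) = 1.6528 kWh/t
Stage 2 (2388→148 µm, Wi₂=13.9): W₂ = 10·13.9·(0.082199 − 0.020464) = 8.5813 kWh/t
W = W₁ + W₂ = 1.6528 + 8.5813 = 10.2340 kWh/t

W = 10.2340 kWh/t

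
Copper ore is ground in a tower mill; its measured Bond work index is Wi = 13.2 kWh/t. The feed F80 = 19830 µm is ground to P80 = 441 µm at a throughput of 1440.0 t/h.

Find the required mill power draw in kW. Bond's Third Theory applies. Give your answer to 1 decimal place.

W = 10·Wi·[P80^(−½) − F80^(−½)]
W = 10·13.2·(1/√441 − 1/√19830) = 10·13.2·(0.040518) = 5.3483 kWh/t
Power = W × throughput = 5.3483 kWh/t × 1440.0 t/h = 7701.6 kW

P = 7701.6 kW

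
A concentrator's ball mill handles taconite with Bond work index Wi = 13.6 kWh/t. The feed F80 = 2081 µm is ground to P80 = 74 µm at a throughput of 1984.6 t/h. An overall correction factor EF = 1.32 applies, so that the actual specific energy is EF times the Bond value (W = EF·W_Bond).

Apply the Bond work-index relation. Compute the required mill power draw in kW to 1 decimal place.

P = 33606.2 kW

W = 10 Wi (P80^-0.5 − F80^-0.5)
W = 10·13.6·(1/√74 − 1/√2081) = 10·13.6·(0.094326) = 12.8284 kWh/t
W_actual = 1.32 × 12.8284 = 16.9335 kWh/t
Mill draw = 16.9335 × 1984.6 = 33606.2 kW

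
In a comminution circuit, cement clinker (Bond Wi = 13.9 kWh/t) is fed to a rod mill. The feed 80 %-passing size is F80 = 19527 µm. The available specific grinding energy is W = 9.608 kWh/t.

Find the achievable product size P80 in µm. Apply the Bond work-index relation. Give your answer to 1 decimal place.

P80 = 171.9 µm

W = 10·Wi·(P80^(-½) − F80^(-½))
P80^(−½) = W/(10 Wi) + F80^(−½)
  = 9.6080/(10·13.9) + 1/√19527 = 0.069122 + 0.007156 = 0.076278
P80 = (1/0.076278)² = 13.1099² = 171.87 µm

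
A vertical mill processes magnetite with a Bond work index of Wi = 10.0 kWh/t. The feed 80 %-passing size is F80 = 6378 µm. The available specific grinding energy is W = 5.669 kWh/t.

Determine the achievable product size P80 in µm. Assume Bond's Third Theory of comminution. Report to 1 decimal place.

P80 = 208.8 µm

W = 10·Wi·[P80^(−½) − F80^(−½)]
P80^(−½) = W/(10 Wi) + F80^(−½)
  = 5.6690/(10·10.0) + 1/√6378 = 0.056690 + 0.012522 = 0.069212
P80 = (1/0.069212)² = 14.4485² = 208.76 µm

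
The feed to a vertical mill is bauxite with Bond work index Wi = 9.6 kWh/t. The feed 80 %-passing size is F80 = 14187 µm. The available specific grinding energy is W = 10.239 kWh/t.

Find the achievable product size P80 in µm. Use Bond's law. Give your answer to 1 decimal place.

P80 = 75.5 µm

W = 10·Wi·[P80^(−½) − F80^(−½)]
⇒ 1/√P80 = W/(10 Wi) + 1/√F80
  = 10.2390/(10·9.6) + 1/√14187 = 0.106656 + 0.008396 = 0.115052
P80 = (1/0.115052)² = 8.6917² = 75.55 µm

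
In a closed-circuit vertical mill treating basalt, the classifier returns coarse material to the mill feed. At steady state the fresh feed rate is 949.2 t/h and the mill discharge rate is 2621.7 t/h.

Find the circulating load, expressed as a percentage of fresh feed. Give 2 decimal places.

CL = 176.20 %

M = F + R at steady state, so:
R = M − F = 2621.7 − 949.2 = 1672.5 t/h
CL = 100·R/F = 100·1672.5/949.2 = 176.20 %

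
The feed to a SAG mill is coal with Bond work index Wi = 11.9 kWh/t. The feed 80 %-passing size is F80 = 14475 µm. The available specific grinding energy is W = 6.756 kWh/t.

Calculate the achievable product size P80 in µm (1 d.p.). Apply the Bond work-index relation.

P80 = 236.1 µm

W = 10 Wi / √P80 − 10 Wi / √F80
⇒ 1/√P80 = W/(10·Wi) + 1/√F80
  = 6.7560/(10·11.9) + 1/√14475 = 0.056773 + 0.008312 = 0.065085
P80 = (1/0.065085)² = 15.3646² = 236.07 µm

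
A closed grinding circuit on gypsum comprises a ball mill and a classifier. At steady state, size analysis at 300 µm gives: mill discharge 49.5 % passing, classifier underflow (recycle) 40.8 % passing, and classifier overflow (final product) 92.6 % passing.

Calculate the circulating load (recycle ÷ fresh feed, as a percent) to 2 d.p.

CL = 495.40 %

Let r = R/F. Size balance at 300 µm:
Fd + Rd = Ru + Fo ⇒ R/F = (o−d)/(d−u)
r = (92.6 − 49.5)/(49.5 − 40.8) = 43.1/8.7 = 4.9540
CL = 100·r = 495.40 %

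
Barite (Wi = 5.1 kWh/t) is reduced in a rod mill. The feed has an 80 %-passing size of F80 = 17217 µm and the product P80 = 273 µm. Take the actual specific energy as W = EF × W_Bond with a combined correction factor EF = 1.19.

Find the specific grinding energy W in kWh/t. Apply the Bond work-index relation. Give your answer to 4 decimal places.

W = 10 Wi (1/√P80 − 1/√F80)  [Bond]
1/√273 = 0.060523;  1/√17217 = 0.007621
W = 10·5.1·(0.060523 − 0.007621) = 2.6980 kWh/t
With EF = 1.19: W = 2.6980·1.19 = 3.2106 kWh/t

W = 3.2106 kWh/t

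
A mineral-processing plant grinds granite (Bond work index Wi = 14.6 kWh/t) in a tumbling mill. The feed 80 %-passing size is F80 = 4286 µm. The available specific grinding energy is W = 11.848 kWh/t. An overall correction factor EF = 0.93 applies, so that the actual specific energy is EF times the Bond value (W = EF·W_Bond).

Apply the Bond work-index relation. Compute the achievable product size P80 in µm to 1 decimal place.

W = 10·Wi·[P80^(−½) − F80^(−½)]
W_Bond = W / EF = 11.848 / 0.93 = 12.7398 kWh/t
P80^-0.5 = F80^-0.5 + W_Bond/(10 Wi)
  = 12.7398/(10·14.6) + 1/√4286 = 0.087259 + 0.015275 = 0.102534
P80 = (1/0.102534)² = 9.7529² = 95.12 µm

P80 = 95.1 µm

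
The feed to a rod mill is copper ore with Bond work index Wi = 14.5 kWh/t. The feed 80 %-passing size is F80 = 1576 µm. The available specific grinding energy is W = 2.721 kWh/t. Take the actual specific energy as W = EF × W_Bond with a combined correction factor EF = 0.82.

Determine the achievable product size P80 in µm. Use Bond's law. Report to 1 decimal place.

Bond: W = 10·Wi·(1/√P80 − 1/√F80)
W_Bond = W / EF = 2.721 / 0.82 = 3.3183 kWh/t
⇒ 1/√P80 = W_Bond/(10·Wi) + 1/√F80
  = 3.3183/(10·14.5) + 1/√1576 = 0.022885 + 0.025190 = 0.048074
P80 = (1/0.048074)² = 20.8011² = 432.69 µm

P80 = 432.7 µm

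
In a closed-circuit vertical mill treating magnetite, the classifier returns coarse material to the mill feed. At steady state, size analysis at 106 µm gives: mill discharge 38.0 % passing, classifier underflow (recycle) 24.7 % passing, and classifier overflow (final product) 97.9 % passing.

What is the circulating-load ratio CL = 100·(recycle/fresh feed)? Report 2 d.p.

CL = 450.38 %

Let r = R/F. Size balance at 106 µm:
d + r·d = r·u + o → r(d−u) = o−d
r = (97.9 − 38.0)/(38.0 − 24.7) = 59.9/13.3 = 4.5038
CL = 100·r = 450.38 %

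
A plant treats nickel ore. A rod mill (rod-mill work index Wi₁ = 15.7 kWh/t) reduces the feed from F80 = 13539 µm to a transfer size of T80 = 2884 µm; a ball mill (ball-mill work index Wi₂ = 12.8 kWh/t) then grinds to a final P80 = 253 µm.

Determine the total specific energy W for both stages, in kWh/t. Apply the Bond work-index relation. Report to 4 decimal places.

W = 7.2380 kWh/t

W = 10·Wi·[P80^(−½) − F80^(−½)]
Stage 1 (13539→2884 µm, Wi₁=15.7): W₁ = 10·15.7·(0.018621 − 0.008594) = 1.5742 kWh/t
Stage 2 (2884→253 µm, Wi₂=12.8): W₂ = 10·12.8·(0.062869 − 0.018621) = 5.6638 kWh/t
W = W₁ + W₂ = 1.5742 + 5.6638 = 7.2380 kWh/t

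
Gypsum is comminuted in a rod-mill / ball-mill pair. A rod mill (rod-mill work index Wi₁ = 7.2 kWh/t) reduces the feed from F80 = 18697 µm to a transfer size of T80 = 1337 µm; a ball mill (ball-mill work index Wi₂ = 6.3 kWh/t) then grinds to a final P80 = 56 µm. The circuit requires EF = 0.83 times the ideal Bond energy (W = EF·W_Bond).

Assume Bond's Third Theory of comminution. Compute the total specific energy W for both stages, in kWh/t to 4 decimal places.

W = 10 Wi (P80^-0.5 − F80^-0.5)
Stage 1 (18697→1337 µm, Wi₁=7.2): W₁ = 10·7.2·(0.027349 − 0.007313) = 1.4425 kWh/t
Stage 2 (1337→56 µm, Wi₂=6.3): W₂ = 10·6.3·(0.133631 − 0.027349) = 6.6958 kWh/t
W = W₁ + W₂ = 1.4425 + 6.6958 = 8.1383 kWh/t
With EF = 0.83: W = 8.1383·0.83 = 6.7548 kWh/t

W = 6.7548 kWh/t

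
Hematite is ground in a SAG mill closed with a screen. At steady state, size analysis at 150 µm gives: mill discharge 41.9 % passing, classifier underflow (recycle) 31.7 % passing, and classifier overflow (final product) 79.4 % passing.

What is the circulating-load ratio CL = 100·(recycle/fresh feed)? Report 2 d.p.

CL = 367.65 %

Mass balance on the −150 µm fraction:
(1+r)·d = r·u + o ⇒ r = (o−d)/(d−u)
r = (79.4 − 41.9)/(41.9 − 31.7) = 37.5/10.2 = 3.6765
CL = 100·r = 367.65 %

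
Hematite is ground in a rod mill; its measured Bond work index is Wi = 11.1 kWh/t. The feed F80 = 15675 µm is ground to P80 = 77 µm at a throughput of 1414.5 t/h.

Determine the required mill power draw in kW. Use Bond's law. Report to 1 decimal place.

P = 16638.8 kW

Bond:  W = 10 Wi (1/√P − 1/√F)
W = 10·11.1·(1/√77 − 1/√15675) = 10·11.1·(0.105973) = 11.7630 kWh/t
Power = W × throughput = 11.7630 kWh/t × 1414.5 t/h = 16638.8 kW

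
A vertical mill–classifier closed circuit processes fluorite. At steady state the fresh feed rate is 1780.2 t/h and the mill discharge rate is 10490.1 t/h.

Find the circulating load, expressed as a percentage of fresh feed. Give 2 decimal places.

CL = 489.27 %

Mill node: discharge = fresh + recycle.
R = M − F = 10490.1 − 1780.2 = 8709.9 t/h
CL = 100·R/F = 100·8709.9/1780.2 = 489.27 %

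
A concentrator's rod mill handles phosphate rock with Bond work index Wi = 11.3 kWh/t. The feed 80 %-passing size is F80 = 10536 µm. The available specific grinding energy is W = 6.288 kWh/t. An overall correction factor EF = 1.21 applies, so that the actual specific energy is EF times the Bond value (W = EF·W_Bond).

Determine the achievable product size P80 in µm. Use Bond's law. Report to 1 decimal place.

P80 = 322.0 µm

W = 10·Wi·(P80^(-½) − F80^(-½))
W_Bond = W / EF = 6.288 / 1.21 = 5.1967 kWh/t
⇒ 1/√P80 = W_Bond/(10 Wi) + 1/√F80
  = 5.1967/(10·11.3) + 1/√10536 = 0.045988 + 0.009742 = 0.055731
P80 = (1/0.055731)² = 17.9434² = 321.97 µm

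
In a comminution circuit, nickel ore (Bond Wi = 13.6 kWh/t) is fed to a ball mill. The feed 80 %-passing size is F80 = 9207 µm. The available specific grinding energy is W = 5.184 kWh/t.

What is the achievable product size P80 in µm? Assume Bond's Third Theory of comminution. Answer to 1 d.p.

P80 = 424.4 µm

Bond: W = 10·Wi·(1/√P80 − 1/√F80)
1/√P80 = 1/√F80 + W/(10·Wi)
  = 5.1840/(10·13.6) + 1/√9207 = 0.038118 + 0.010422 = 0.048539
P80 = (1/0.048539)² = 20.6018² = 424.43 µm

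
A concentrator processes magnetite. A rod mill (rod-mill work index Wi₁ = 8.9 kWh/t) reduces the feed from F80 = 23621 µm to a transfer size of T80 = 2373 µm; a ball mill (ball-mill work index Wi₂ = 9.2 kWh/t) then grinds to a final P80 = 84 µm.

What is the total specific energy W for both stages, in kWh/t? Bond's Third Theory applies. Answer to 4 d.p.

W = 9.3974 kWh/t

Bond:  W = 10 Wi (1/√P − 1/√F)
Stage 1 (23621→2373 µm, Wi₁=8.9): W₁ = 10·8.9·(0.020528 − 0.006507) = 1.2479 kWh/t
Stage 2 (2373→84 µm, Wi₂=9.2): W₂ = 10·9.2·(0.109109 − 0.020528) = 8.1494 kWh/t
W = W₁ + W₂ = 1.2479 + 8.1494 = 9.3974 kWh/t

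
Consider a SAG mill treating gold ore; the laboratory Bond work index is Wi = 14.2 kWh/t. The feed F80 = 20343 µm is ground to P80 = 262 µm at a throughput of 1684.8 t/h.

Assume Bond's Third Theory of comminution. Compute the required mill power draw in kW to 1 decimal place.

P = 13103.0 kW

W = 10 Wi / √P80 − 10 Wi / √F80
W = 10·14.2·(1/√262 − 1/√20343) = 10·14.2·(0.054769) = 7.7772 kWh/t
P_mill = W·ṁ = 7.7772·1684.8 = 13103.0 kW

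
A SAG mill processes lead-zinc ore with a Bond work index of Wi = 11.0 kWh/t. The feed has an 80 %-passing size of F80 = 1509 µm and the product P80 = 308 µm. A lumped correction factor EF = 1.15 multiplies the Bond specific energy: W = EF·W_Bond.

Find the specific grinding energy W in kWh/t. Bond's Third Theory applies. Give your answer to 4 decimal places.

W = 3.9515 kWh/t

W = 10·Wi·[P80^(−½) − F80^(−½)]
1/√308 = 0.056980;  1/√1509 = 0.025743
W = 10·11.0·(0.056980 − 0.025743) = 3.4361 kWh/t
Corrected W = EF·W_Bond = 1.15·3.4361 = 3.9515 kWh/t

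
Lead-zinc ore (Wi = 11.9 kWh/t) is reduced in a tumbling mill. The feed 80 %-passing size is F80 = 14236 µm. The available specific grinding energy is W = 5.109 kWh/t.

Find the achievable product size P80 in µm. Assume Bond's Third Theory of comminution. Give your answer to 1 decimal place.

P80 = 379.8 µm

W = 10·Wi·[P80^(−½) − F80^(−½)]
P80^-0.5 = F80^-0.5 + W/(10 Wi)
  = 5.1090/(10·11.9) + 1/√14236 = 0.042933 + 0.008381 = 0.051314
P80 = (1/0.051314)² = 19.4879² = 379.78 µm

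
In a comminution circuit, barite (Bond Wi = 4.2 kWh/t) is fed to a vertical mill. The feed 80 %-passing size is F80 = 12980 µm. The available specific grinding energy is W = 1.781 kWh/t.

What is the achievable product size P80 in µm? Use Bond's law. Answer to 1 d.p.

P80 = 381.7 µm

Bond:  W = 10 Wi (1/√P − 1/√F)
P80^-0.5 = F80^-0.5 + W/(10 Wi)
  = 1.7810/(10·4.2) + 1/√12980 = 0.042405 + 0.008777 = 0.051182
P80 = (1/0.051182)² = 19.5381² = 381.74 µm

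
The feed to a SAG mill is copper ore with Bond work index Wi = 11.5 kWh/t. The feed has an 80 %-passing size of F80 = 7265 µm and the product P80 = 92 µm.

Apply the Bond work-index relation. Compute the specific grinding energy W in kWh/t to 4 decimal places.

W = 10.6404 kWh/t

Bond:  W = 10 Wi (1/√P − 1/√F)
1/√92 = 0.104257;  1/√7265 = 0.011732
W = 10·11.5·(0.104257 − 0.011732) = 10.6404 kWh/t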